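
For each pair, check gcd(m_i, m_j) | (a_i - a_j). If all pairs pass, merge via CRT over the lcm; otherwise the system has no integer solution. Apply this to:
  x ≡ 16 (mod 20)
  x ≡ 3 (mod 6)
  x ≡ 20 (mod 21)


Moduli 20, 6, 21 are not pairwise coprime, so CRT works modulo lcm(m_i) when all pairwise compatibility conditions hold.
Pairwise compatibility: gcd(m_i, m_j) must divide a_i - a_j for every pair.
Merge one congruence at a time:
  Start: x ≡ 16 (mod 20).
  Combine with x ≡ 3 (mod 6): gcd(20, 6) = 2, and 3 - 16 = -13 is NOT divisible by 2.
    ⇒ system is inconsistent (no integer solution).

No solution (the system is inconsistent).


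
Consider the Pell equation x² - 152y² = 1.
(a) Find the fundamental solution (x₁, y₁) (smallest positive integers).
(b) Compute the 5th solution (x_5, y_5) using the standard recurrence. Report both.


Step 1: Find the fundamental solution (x₁, y₁) of x² - 152y² = 1.
  Expand √152 as a continued fraction. a₀ = ⌊√152⌋ = 12; iterate m_{k+1} = d_k·a_k − m_k, d_{k+1} = (152 − m_{k+1}²)/d_k, a_{k+1} = ⌊(a₀ + m_{k+1})/d_{k+1}⌋ (starting m₀ = 0, d₀ = 1), with convergents p_k = a_k·p_{k-1} + p_{k-2}, q_k = a_k·q_{k-1} + q_{k-2} (p₋₁ = 1, q₋₁ = 0):
  k = 0: a₀ = 12; p₀/q₀ = 12/1; p₀² − 152·q₀² = 144 − 152 = -8.
  k = 1: m = 12, d = 8, a = ⌊(12 + 12)/8⌋ = 3; p/q = (3·12 + 1)/(3·1 + 0) = 37/3; p² − 152·q² = 1369 − 1368 = 1.
  The first convergent with p² − 152·q² = 1 gives the fundamental solution (x₁, y₁) = (37, 3).
Step 2: Apply the recurrence (x_{n+1}, y_{n+1}) = (x₁x_n + 152y₁y_n, x₁y_n + y₁x_n) repeatedly.
  From (x_1, y_1) = (37, 3): x_2 = 37·37 + 152·3·3 = 2737; y_2 = 37·3 + 3·37 = 222.
  From (x_2, y_2) = (2737, 222): x_3 = 37·2737 + 152·3·222 = 202501; y_3 = 37·222 + 3·2737 = 16425.
  From (x_3, y_3) = (202501, 16425): x_4 = 37·202501 + 152·3·16425 = 14982337; y_4 = 37·16425 + 3·202501 = 1215228.
  From (x_4, y_4) = (14982337, 1215228): x_5 = 37·14982337 + 152·3·1215228 = 1108490437; y_5 = 37·1215228 + 3·14982337 = 89910447.
Step 3: Verify x_5² - 152·y_5² = 1228751048920450969 - 1228751048920450968 = 1 (should be 1). ✓

(x_1, y_1) = (37, 3); (x_5, y_5) = (1108490437, 89910447).


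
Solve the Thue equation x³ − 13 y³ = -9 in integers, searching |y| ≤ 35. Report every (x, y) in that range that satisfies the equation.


The equation is x³ - 13y³ = -9. For fixed y, x³ = 13·y³ − 9, so a solution requires the RHS to be a perfect cube.
Strategy: iterate y from -35 to 35, compute RHS = 13·y³ − 9, and check whether it is a (positive or negative) perfect cube.
Check small values of y:
  y = 0: RHS = -9 is not a perfect cube.
  y = 1: RHS = 4 is not a perfect cube.
  y = -1: RHS = -22 is not a perfect cube.
  y = 2: RHS = 95 is not a perfect cube.
  y = -2: RHS = -113 is not a perfect cube.
  y = 3: RHS = 342 is not a perfect cube.
  y = -3: RHS = -360 is not a perfect cube.
Continuing the search up to |y| = 35 finds no solutions either.
No (x, y) in the scanned range satisfies the equation.

No integer solutions with |y| ≤ 35.


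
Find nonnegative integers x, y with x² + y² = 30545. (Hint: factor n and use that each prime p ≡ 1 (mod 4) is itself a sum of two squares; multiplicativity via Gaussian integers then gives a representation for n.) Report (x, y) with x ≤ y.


Step 1: Factor n = 30545 = 5 · 41 · 149.
Step 2: Check the mod-4 condition on each prime factor: 5 ≡ 1 (mod 4), exponent 1; 41 ≡ 1 (mod 4), exponent 1; 149 ≡ 1 (mod 4), exponent 1.
All primes ≡ 3 (mod 4) appear to even exponent (or don't appear), so by the two-squares theorem n IS expressible as a sum of two squares.
Step 3: Build a representation. Here n = 5 · 41 · 149 is a product of primes ≡ 1 (mod 4). Each prime p ≡ 1 (mod 4) is itself a sum of two squares; find a² by testing p − a² for a perfect square:
  5: 5 − 1² = 4 = 2² ⇒ 5 = 1² + 2².
  41: 41 − 1² = 40, 41 − 2² = 37, 41 − 3² = 32, 41 − 4² = 25 = 5² ⇒ 41 = 4² + 5².
  149: 149 − 1² = 148, 149 − 2² = 145, 149 − 3² = 140, 149 − 4² = 133, 149 − 5² = 124, 149 − 6² = 113, 149 − 7² = 100 = 10² ⇒ 149 = 7² + 10².
  Combine using the Brahmagupta–Fibonacci identity (a² + b²)(c² + d²) = (ac − bd)² + (ad + bc)² = (ac + bd)² + (ad − bc)²:
  5 · 41 = 205: from (1² + 2²)(4² + 5²), take (1·4 − 2·5, 1·5 + 2·4) = (4 − 10, 5 + 8) = (-6, 13); dropping signs (only squares matter) gives (6, 13); check 6² + 13² = 36 + 169 = 205 ✓.
  205 · 149 = 30545: from (6² + 13²)(7² + 10²), take (6·7 − 13·10, 6·10 + 13·7) = (42 − 130, 60 + 91) = (-88, 151); dropping signs (only squares matter) gives (88, 151); check 88² + 151² = 7744 + 22801 = 30545 ✓.
Step 4: Order so x ≤ y and verify: 88² + 151² = 7744 + 22801 = 30545 = n. ✓

n = 30545 = 88² + 151² (one valid representation with x ≤ y).


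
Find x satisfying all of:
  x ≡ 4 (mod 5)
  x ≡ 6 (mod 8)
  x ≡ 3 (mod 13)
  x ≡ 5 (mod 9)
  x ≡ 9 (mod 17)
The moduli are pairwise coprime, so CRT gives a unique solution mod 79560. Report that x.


Product of moduli M = 5 · 8 · 13 · 9 · 17 = 79560.
Merge one congruence at a time:
  Start: x ≡ 4 (mod 5).
  Combine with x ≡ 6 (mod 8); new modulus lcm = 40.
    Write x = 4 + 5·t and substitute into x ≡ 6 (mod 8): 5·t ≡ 6 − 4 = 2 (mod 8).
    The inverse of 5 mod 8 is 5 (since 5·5 = 25 = 3·8 + 1), so t ≡ 5·2 = 10 ≡ 2 (mod 8).
    Then x = 4 + 5·2 = 14, valid modulo lcm(5, 8) = 40: x ≡ 14 (mod 40).
  Combine with x ≡ 3 (mod 13); new modulus lcm = 520.
    Write x = 14 + 40·t and substitute into x ≡ 3 (mod 13): 40·t ≡ 3 − 14 = -11 (mod 13).
    Reduce coefficients mod 13: 1·t ≡ 2 (mod 13).
    So t ≡ 2 (mod 13).
    Then x = 14 + 40·2 = 94, valid modulo lcm(40, 13) = 520: x ≡ 94 (mod 520).
  Combine with x ≡ 5 (mod 9); new modulus lcm = 4680.
    Write x = 94 + 520·t and substitute into x ≡ 5 (mod 9): 520·t ≡ 5 − 94 = -89 (mod 9).
    Reduce coefficients mod 9: 7·t ≡ 1 (mod 9).
    The inverse of 7 mod 9 is 4 (since 7·4 = 28 = 3·9 + 1), so t ≡ 4·1 = 4 ≡ 4 (mod 9).
    Then x = 94 + 520·4 = 2174, valid modulo lcm(520, 9) = 4680: x ≡ 2174 (mod 4680).
  Combine with x ≡ 9 (mod 17); new modulus lcm = 79560.
    Write x = 2174 + 4680·t and substitute into x ≡ 9 (mod 17): 4680·t ≡ 9 − 2174 = -2165 (mod 17).
    Reduce coefficients mod 17: 5·t ≡ 11 (mod 17).
    The inverse of 5 mod 17 is 7 (since 5·7 = 35 = 2·17 + 1), so t ≡ 7·11 = 77 ≡ 9 (mod 17).
    Then x = 2174 + 4680·9 = 44294, valid modulo lcm(4680, 17) = 79560: x ≡ 44294 (mod 79560).
Verify against each original: 44294 mod 5 = 4, 44294 mod 8 = 6, 44294 mod 13 = 3, 44294 mod 9 = 5, 44294 mod 17 = 9.

x ≡ 44294 (mod 79560).


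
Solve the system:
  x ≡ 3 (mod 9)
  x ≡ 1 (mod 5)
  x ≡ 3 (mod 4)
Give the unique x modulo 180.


Moduli 9, 5, 4 are pairwise coprime; by CRT there is a unique solution modulo M = 9 · 5 · 4 = 180.
Solve pairwise, accumulating the modulus:
  Start with x ≡ 3 (mod 9).
  Combine with x ≡ 1 (mod 5): since gcd(9, 5) = 1, we get a unique residue mod 45.
    Write x = 3 + 9·t and substitute into x ≡ 1 (mod 5): 9·t ≡ 1 − 3 = -2 (mod 5).
    Reduce coefficients mod 5: 4·t ≡ 3 (mod 5).
    The inverse of 4 mod 5 is 4 (since 4·4 = 16 = 3·5 + 1), so t ≡ 4·3 = 12 ≡ 2 (mod 5).
    Then x = 3 + 9·2 = 21, valid modulo lcm(9, 5) = 45: x ≡ 21 (mod 45).
  Combine with x ≡ 3 (mod 4): since gcd(45, 4) = 1, we get a unique residue mod 180.
    Write x = 21 + 45·t and substitute into x ≡ 3 (mod 4): 45·t ≡ 3 − 21 = -18 (mod 4).
    Reduce coefficients mod 4: 1·t ≡ 2 (mod 4).
    So t ≡ 2 (mod 4).
    Then x = 21 + 45·2 = 111, valid modulo lcm(45, 4) = 180: x ≡ 111 (mod 180).
Verify: 111 mod 9 = 3 ✓, 111 mod 5 = 1 ✓, 111 mod 4 = 3 ✓.

x ≡ 111 (mod 180).


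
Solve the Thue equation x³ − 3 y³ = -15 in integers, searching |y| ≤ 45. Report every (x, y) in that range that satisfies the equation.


The equation is x³ - 3y³ = -15. For fixed y, x³ = 3·y³ − 15, so a solution requires the RHS to be a perfect cube.
Strategy: iterate y from -45 to 45, compute RHS = 3·y³ − 15, and check whether it is a (positive or negative) perfect cube.
Check small values of y:
  y = 0: RHS = -15 is not a perfect cube.
  y = 1: RHS = -12 is not a perfect cube.
  y = -1: RHS = -18 is not a perfect cube.
  y = 2: RHS = 9 is not a perfect cube.
  y = -2: RHS = -39 is not a perfect cube.
  y = 3: RHS = 66 is not a perfect cube.
  y = -3: RHS = -96 is not a perfect cube.
Continuing the search up to |y| = 45 finds no solutions either.
No (x, y) in the scanned range satisfies the equation.

No integer solutions with |y| ≤ 45.


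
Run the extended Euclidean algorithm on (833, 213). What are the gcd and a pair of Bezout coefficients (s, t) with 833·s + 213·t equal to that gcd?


Euclidean algorithm on (833, 213) — divide until remainder is 0:
  833 = 3 · 213 + 194
  213 = 1 · 194 + 19
  194 = 10 · 19 + 4
  19 = 4 · 4 + 3
  4 = 1 · 3 + 1
  3 = 3 · 1 + 0
gcd(833, 213) = 1.
Track Bezout coefficients alongside the remainders: start with r₀ = 833 = a·1 + b·0 (s = 1, t = 0) and r₁ = 213 = a·0 + b·1 (s = 0, t = 1); each new remainder r_{k+1} = r_{k-1} − q_k·r_k inherits s_{k+1} = s_{k-1} − q_k·s_k, t_{k+1} = t_{k-1} − q_k·t_k, so r_k = a·s_k + b·t_k at every step:
  q = 3: r = 194, s = 1 − 3·0 = 1, t = 0 − 3·1 = -3  (check: 833·1 + 213·(-3) = 194)
  q = 1: r = 19, s = 0 − 1·1 = -1, t = 1 − 1·(-3) = 4  (check: 833·(-1) + 213·4 = 19)
  q = 10: r = 4, s = 1 − 10·(-1) = 11, t = -3 − 10·4 = -43  (check: 833·11 + 213·(-43) = 4)
  q = 4: r = 3, s = -1 − 4·11 = -45, t = 4 − 4·(-43) = 176  (check: 833·(-45) + 213·176 = 3)
  q = 1: r = 1, s = 11 − 1·(-45) = 56, t = -43 − 1·176 = -219  (check: 833·56 + 213·(-219) = 1)
The row with r = 1 (the gcd) gives the Bezout coefficients s = 56, t = -219.
Result: 833 · (56) + 213 · (-219) = 1.

gcd(833, 213) = 1; s = 56, t = -219 (check: 833·56 + 213·(-219) = 1).


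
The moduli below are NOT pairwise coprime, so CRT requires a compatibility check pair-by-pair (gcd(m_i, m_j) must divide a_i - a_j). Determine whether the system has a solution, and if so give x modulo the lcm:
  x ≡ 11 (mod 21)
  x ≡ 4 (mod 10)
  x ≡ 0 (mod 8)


Moduli 21, 10, 8 are not pairwise coprime, so CRT works modulo lcm(m_i) when all pairwise compatibility conditions hold.
Pairwise compatibility: gcd(m_i, m_j) must divide a_i - a_j for every pair.
Merge one congruence at a time:
  Start: x ≡ 11 (mod 21).
  Combine with x ≡ 4 (mod 10): gcd(21, 10) = 1; 4 - 11 = -7, which IS divisible by 1, so compatible.
    Write x = 11 + 21·t and substitute into x ≡ 4 (mod 10): 21·t ≡ 4 − 11 = -7 (mod 10).
    Reduce coefficients mod 10: 1·t ≡ 3 (mod 10).
    So t ≡ 3 (mod 10).
    Then x = 11 + 21·3 = 74, valid modulo lcm(21, 10) = 210: x ≡ 74 (mod 210).
  Combine with x ≡ 0 (mod 8): gcd(210, 8) = 2; 0 - 74 = -74, which IS divisible by 2, so compatible.
    Write x = 74 + 210·t and substitute into x ≡ 0 (mod 8): 210·t ≡ 0 − 74 = -74 (mod 8).
    Divide the congruence (and modulus) by g = 2: 105·t ≡ -37 (mod 4).
    Reduce coefficients mod 4: 1·t ≡ 3 (mod 4).
    So t ≡ 3 (mod 4).
    Then x = 74 + 210·3 = 704, valid modulo lcm(210, 8) = 840: x ≡ 704 (mod 840).
Verify: 704 mod 21 = 11, 704 mod 10 = 4, 704 mod 8 = 0.

x ≡ 704 (mod 840).


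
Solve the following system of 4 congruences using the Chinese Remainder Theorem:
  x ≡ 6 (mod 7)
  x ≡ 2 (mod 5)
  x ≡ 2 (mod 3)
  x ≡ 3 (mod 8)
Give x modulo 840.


Product of moduli M = 7 · 5 · 3 · 8 = 840.
Merge one congruence at a time:
  Start: x ≡ 6 (mod 7).
  Combine with x ≡ 2 (mod 5); new modulus lcm = 35.
    Write x = 6 + 7·t and substitute into x ≡ 2 (mod 5): 7·t ≡ 2 − 6 = -4 (mod 5).
    Reduce coefficients mod 5: 2·t ≡ 1 (mod 5).
    The inverse of 2 mod 5 is 3 (since 2·3 = 6 = 1·5 + 1), so t ≡ 3·1 = 3 ≡ 3 (mod 5).
    Then x = 6 + 7·3 = 27, valid modulo lcm(7, 5) = 35: x ≡ 27 (mod 35).
  Combine with x ≡ 2 (mod 3); new modulus lcm = 105.
    Write x = 27 + 35·t and substitute into x ≡ 2 (mod 3): 35·t ≡ 2 − 27 = -25 (mod 3).
    Reduce coefficients mod 3: 2·t ≡ 2 (mod 3).
    The inverse of 2 mod 3 is 2 (since 2·2 = 4 = 1·3 + 1), so t ≡ 2·2 = 4 ≡ 1 (mod 3).
    Then x = 27 + 35·1 = 62, valid modulo lcm(35, 3) = 105: x ≡ 62 (mod 105).
  Combine with x ≡ 3 (mod 8); new modulus lcm = 840.
    Write x = 62 + 105·t and substitute into x ≡ 3 (mod 8): 105·t ≡ 3 − 62 = -59 (mod 8).
    Reduce coefficients mod 8: 1·t ≡ 5 (mod 8).
    So t ≡ 5 (mod 8).
    Then x = 62 + 105·5 = 587, valid modulo lcm(105, 8) = 840: x ≡ 587 (mod 840).
Verify against each original: 587 mod 7 = 6, 587 mod 5 = 2, 587 mod 3 = 2, 587 mod 8 = 3.

x ≡ 587 (mod 840).


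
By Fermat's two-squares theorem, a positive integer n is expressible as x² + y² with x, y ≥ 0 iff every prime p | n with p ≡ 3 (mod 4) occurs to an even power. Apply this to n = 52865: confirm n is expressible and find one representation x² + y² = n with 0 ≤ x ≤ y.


Step 1: Factor n = 52865 = 5 · 97 · 109.
Step 2: Check the mod-4 condition on each prime factor: 5 ≡ 1 (mod 4), exponent 1; 97 ≡ 1 (mod 4), exponent 1; 109 ≡ 1 (mod 4), exponent 1.
All primes ≡ 3 (mod 4) appear to even exponent (or don't appear), so by the two-squares theorem n IS expressible as a sum of two squares.
Step 3: Build a representation. Here n = 5 · 97 · 109 is a product of primes ≡ 1 (mod 4). Each prime p ≡ 1 (mod 4) is itself a sum of two squares; find a² by testing p − a² for a perfect square:
  5: 5 − 1² = 4 = 2² ⇒ 5 = 1² + 2².
  97: 97 − 1² = 96, 97 − 2² = 93, 97 − 3² = 88, 97 − 4² = 81 = 9² ⇒ 97 = 4² + 9².
  109: 109 − 1² = 108, 109 − 2² = 105, 109 − 3² = 100 = 10² ⇒ 109 = 3² + 10².
  Combine using the Brahmagupta–Fibonacci identity (a² + b²)(c² + d²) = (ac − bd)² + (ad + bc)² = (ac + bd)² + (ad − bc)²:
  5 · 97 = 485: from (1² + 2²)(4² + 9²), take (1·4 − 2·9, 1·9 + 2·4) = (4 − 18, 9 + 8) = (-14, 17); dropping signs (only squares matter) gives (14, 17); check 14² + 17² = 196 + 289 = 485 ✓.
  485 · 109 = 52865: from (14² + 17²)(3² + 10²), take (14·3 − 17·10, 14·10 + 17·3) = (42 − 170, 140 + 51) = (-128, 191); dropping signs (only squares matter) gives (128, 191); check 128² + 191² = 16384 + 36481 = 52865 ✓.
Step 4: Order so x ≤ y and verify: 128² + 191² = 16384 + 36481 = 52865 = n. ✓

n = 52865 = 128² + 191² (one valid representation with x ≤ y).


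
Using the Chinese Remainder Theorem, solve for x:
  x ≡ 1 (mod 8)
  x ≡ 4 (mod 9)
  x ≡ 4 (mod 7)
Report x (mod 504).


Moduli 8, 9, 7 are pairwise coprime; by CRT there is a unique solution modulo M = 8 · 9 · 7 = 504.
Solve pairwise, accumulating the modulus:
  Start with x ≡ 1 (mod 8).
  Combine with x ≡ 4 (mod 9): since gcd(8, 9) = 1, we get a unique residue mod 72.
    Write x = 1 + 8·t and substitute into x ≡ 4 (mod 9): 8·t ≡ 4 − 1 = 3 (mod 9).
    The inverse of 8 mod 9 is 8 (since 8·8 = 64 = 7·9 + 1), so t ≡ 8·3 = 24 ≡ 6 (mod 9).
    Then x = 1 + 8·6 = 49, valid modulo lcm(8, 9) = 72: x ≡ 49 (mod 72).
  Combine with x ≡ 4 (mod 7): since gcd(72, 7) = 1, we get a unique residue mod 504.
    Write x = 49 + 72·t and substitute into x ≡ 4 (mod 7): 72·t ≡ 4 − 49 = -45 (mod 7).
    Reduce coefficients mod 7: 2·t ≡ 4 (mod 7).
    The inverse of 2 mod 7 is 4 (since 2·4 = 8 = 1·7 + 1), so t ≡ 4·4 = 16 ≡ 2 (mod 7).
    Then x = 49 + 72·2 = 193, valid modulo lcm(72, 7) = 504: x ≡ 193 (mod 504).
Verify: 193 mod 8 = 1 ✓, 193 mod 9 = 4 ✓, 193 mod 7 = 4 ✓.

x ≡ 193 (mod 504).


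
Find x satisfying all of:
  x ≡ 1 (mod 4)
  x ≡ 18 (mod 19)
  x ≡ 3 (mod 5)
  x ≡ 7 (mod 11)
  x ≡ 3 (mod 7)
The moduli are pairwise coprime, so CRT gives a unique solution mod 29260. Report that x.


Product of moduli M = 4 · 19 · 5 · 11 · 7 = 29260.
Merge one congruence at a time:
  Start: x ≡ 1 (mod 4).
  Combine with x ≡ 18 (mod 19); new modulus lcm = 76.
    Write x = 1 + 4·t and substitute into x ≡ 18 (mod 19): 4·t ≡ 18 − 1 = 17 (mod 19).
    The inverse of 4 mod 19 is 5 (since 4·5 = 20 = 1·19 + 1), so t ≡ 5·17 = 85 ≡ 9 (mod 19).
    Then x = 1 + 4·9 = 37, valid modulo lcm(4, 19) = 76: x ≡ 37 (mod 76).
  Combine with x ≡ 3 (mod 5); new modulus lcm = 380.
    Write x = 37 + 76·t and substitute into x ≡ 3 (mod 5): 76·t ≡ 3 − 37 = -34 (mod 5).
    Reduce coefficients mod 5: 1·t ≡ 1 (mod 5).
    So t ≡ 1 (mod 5).
    Then x = 37 + 76·1 = 113, valid modulo lcm(76, 5) = 380: x ≡ 113 (mod 380).
  Combine with x ≡ 7 (mod 11); new modulus lcm = 4180.
    Write x = 113 + 380·t and substitute into x ≡ 7 (mod 11): 380·t ≡ 7 − 113 = -106 (mod 11).
    Reduce coefficients mod 11: 6·t ≡ 4 (mod 11).
    The inverse of 6 mod 11 is 2 (since 6·2 = 12 = 1·11 + 1), so t ≡ 2·4 = 8 ≡ 8 (mod 11).
    Then x = 113 + 380·8 = 3153, valid modulo lcm(380, 11) = 4180: x ≡ 3153 (mod 4180).
  Combine with x ≡ 3 (mod 7); new modulus lcm = 29260.
    Write x = 3153 + 4180·t and substitute into x ≡ 3 (mod 7): 4180·t ≡ 3 − 3153 = -3150 (mod 7).
    Reduce coefficients mod 7: 1·t ≡ 0 (mod 7).
    So t ≡ 0 (mod 7).
    Then x = 3153 + 4180·0 = 3153, valid modulo lcm(4180, 7) = 29260: x ≡ 3153 (mod 29260).
Verify against each original: 3153 mod 4 = 1, 3153 mod 19 = 18, 3153 mod 5 = 3, 3153 mod 11 = 7, 3153 mod 7 = 3.

x ≡ 3153 (mod 29260).


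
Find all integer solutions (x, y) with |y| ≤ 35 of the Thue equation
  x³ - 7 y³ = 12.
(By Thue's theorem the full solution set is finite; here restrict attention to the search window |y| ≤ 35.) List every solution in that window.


The equation is x³ - 7y³ = 12. For fixed y, x³ = 7·y³ + 12, so a solution requires the RHS to be a perfect cube.
Strategy: iterate y from -35 to 35, compute RHS = 7·y³ + 12, and check whether it is a (positive or negative) perfect cube.
Check small values of y:
  y = 0: RHS = 12 is not a perfect cube.
  y = 1: RHS = 19 is not a perfect cube.
  y = -1: RHS = 5 is not a perfect cube.
  y = 2: RHS = 68 is not a perfect cube.
  y = -2: RHS = -44 is not a perfect cube.
  y = 3: RHS = 201 is not a perfect cube.
  y = -3: RHS = -177 is not a perfect cube.
Continuing the search up to |y| = 35 finds no solutions either.
No (x, y) in the scanned range satisfies the equation.

No integer solutions with |y| ≤ 35.


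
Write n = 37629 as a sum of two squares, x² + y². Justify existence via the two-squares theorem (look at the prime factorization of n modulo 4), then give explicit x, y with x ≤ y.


Step 1: Factor n = 37629 = 3^2 · 37 · 113.
Step 2: Check the mod-4 condition on each prime factor: 3 ≡ 3 (mod 4), exponent 2 (must be even); 37 ≡ 1 (mod 4), exponent 1; 113 ≡ 1 (mod 4), exponent 1.
All primes ≡ 3 (mod 4) appear to even exponent (or don't appear), so by the two-squares theorem n IS expressible as a sum of two squares.
Step 3: Build a representation. Group n = k² · m with k = 3 and m = 37 · 113 = 4181 (a product of primes ≡ 1 (mod 4)); a representation of m scales to one of n via (k·x)² + (k·y)² = k²(x² + y²). Each prime p ≡ 1 (mod 4) is itself a sum of two squares; find a² by testing p − a² for a perfect square:
  37: 37 − 1² = 36 = 6² ⇒ 37 = 1² + 6².
  113: 113 − 1² = 112, 113 − 2² = 109, 113 − 3² = 104, 113 − 4² = 97, 113 − 5² = 88, 113 − 6² = 77, 113 − 7² = 64 = 8² ⇒ 113 = 7² + 8².
  Combine using the Brahmagupta–Fibonacci identity (a² + b²)(c² + d²) = (ac − bd)² + (ad + bc)² = (ac + bd)² + (ad − bc)²:
  37 · 113 = 4181: from (1² + 6²)(7² + 8²), take (1·7 − 6·8, 1·8 + 6·7) = (7 − 48, 8 + 42) = (-41, 50); dropping signs (only squares matter) gives (41, 50); check 41² + 50² = 1681 + 2500 = 4181 ✓.
  Scale by k = 3: (3·41, 3·50) = (123, 150).
Step 4: Order so x ≤ y and verify: 123² + 150² = 15129 + 22500 = 37629 = n. ✓

n = 37629 = 123² + 150² (one valid representation with x ≤ y).


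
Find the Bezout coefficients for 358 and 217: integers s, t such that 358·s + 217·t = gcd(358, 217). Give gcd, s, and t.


Euclidean algorithm on (358, 217) — divide until remainder is 0:
  358 = 1 · 217 + 141
  217 = 1 · 141 + 76
  141 = 1 · 76 + 65
  76 = 1 · 65 + 11
  65 = 5 · 11 + 10
  11 = 1 · 10 + 1
  10 = 10 · 1 + 0
gcd(358, 217) = 1.
Track Bezout coefficients alongside the remainders: start with r₀ = 358 = a·1 + b·0 (s = 1, t = 0) and r₁ = 217 = a·0 + b·1 (s = 0, t = 1); each new remainder r_{k+1} = r_{k-1} − q_k·r_k inherits s_{k+1} = s_{k-1} − q_k·s_k, t_{k+1} = t_{k-1} − q_k·t_k, so r_k = a·s_k + b·t_k at every step:
  q = 1: r = 141, s = 1 − 1·0 = 1, t = 0 − 1·1 = -1  (check: 358·1 + 217·(-1) = 141)
  q = 1: r = 76, s = 0 − 1·1 = -1, t = 1 − 1·(-1) = 2  (check: 358·(-1) + 217·2 = 76)
  q = 1: r = 65, s = 1 − 1·(-1) = 2, t = -1 − 1·2 = -3  (check: 358·2 + 217·(-3) = 65)
  q = 1: r = 11, s = -1 − 1·2 = -3, t = 2 − 1·(-3) = 5  (check: 358·(-3) + 217·5 = 11)
  q = 5: r = 10, s = 2 − 5·(-3) = 17, t = -3 − 5·5 = -28  (check: 358·17 + 217·(-28) = 10)
  q = 1: r = 1, s = -3 − 1·17 = -20, t = 5 − 1·(-28) = 33  (check: 358·(-20) + 217·33 = 1)
The row with r = 1 (the gcd) gives the Bezout coefficients s = -20, t = 33.
Result: 358 · (-20) + 217 · (33) = 1.

gcd(358, 217) = 1; s = -20, t = 33 (check: 358·(-20) + 217·33 = 1).


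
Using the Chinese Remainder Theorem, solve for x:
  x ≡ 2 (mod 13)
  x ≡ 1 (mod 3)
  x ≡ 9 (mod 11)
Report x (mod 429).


Moduli 13, 3, 11 are pairwise coprime; by CRT there is a unique solution modulo M = 13 · 3 · 11 = 429.
Solve pairwise, accumulating the modulus:
  Start with x ≡ 2 (mod 13).
  Combine with x ≡ 1 (mod 3): since gcd(13, 3) = 1, we get a unique residue mod 39.
    Write x = 2 + 13·t and substitute into x ≡ 1 (mod 3): 13·t ≡ 1 − 2 = -1 (mod 3).
    Reduce coefficients mod 3: 1·t ≡ 2 (mod 3).
    So t ≡ 2 (mod 3).
    Then x = 2 + 13·2 = 28, valid modulo lcm(13, 3) = 39: x ≡ 28 (mod 39).
  Combine with x ≡ 9 (mod 11): since gcd(39, 11) = 1, we get a unique residue mod 429.
    Write x = 28 + 39·t and substitute into x ≡ 9 (mod 11): 39·t ≡ 9 − 28 = -19 (mod 11).
    Reduce coefficients mod 11: 6·t ≡ 3 (mod 11).
    The inverse of 6 mod 11 is 2 (since 6·2 = 12 = 1·11 + 1), so t ≡ 2·3 = 6 ≡ 6 (mod 11).
    Then x = 28 + 39·6 = 262, valid modulo lcm(39, 11) = 429: x ≡ 262 (mod 429).
Verify: 262 mod 13 = 2 ✓, 262 mod 3 = 1 ✓, 262 mod 11 = 9 ✓.

x ≡ 262 (mod 429).


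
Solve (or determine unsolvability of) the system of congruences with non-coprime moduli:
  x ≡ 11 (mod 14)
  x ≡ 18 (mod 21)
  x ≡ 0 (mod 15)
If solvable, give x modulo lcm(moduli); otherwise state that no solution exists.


Moduli 14, 21, 15 are not pairwise coprime, so CRT works modulo lcm(m_i) when all pairwise compatibility conditions hold.
Pairwise compatibility: gcd(m_i, m_j) must divide a_i - a_j for every pair.
Merge one congruence at a time:
  Start: x ≡ 11 (mod 14).
  Combine with x ≡ 18 (mod 21): gcd(14, 21) = 7; 18 - 11 = 7, which IS divisible by 7, so compatible.
    Write x = 11 + 14·t and substitute into x ≡ 18 (mod 21): 14·t ≡ 18 − 11 = 7 (mod 21).
    Divide the congruence (and modulus) by g = 7: 2·t ≡ 1 (mod 3).
    The inverse of 2 mod 3 is 2 (since 2·2 = 4 = 1·3 + 1), so t ≡ 2·1 = 2 ≡ 2 (mod 3).
    Then x = 11 + 14·2 = 39, valid modulo lcm(14, 21) = 42: x ≡ 39 (mod 42).
  Combine with x ≡ 0 (mod 15): gcd(42, 15) = 3; 0 - 39 = -39, which IS divisible by 3, so compatible.
    Write x = 39 + 42·t and substitute into x ≡ 0 (mod 15): 42·t ≡ 0 − 39 = -39 (mod 15).
    Divide the congruence (and modulus) by g = 3: 14·t ≡ -13 (mod 5).
    Reduce coefficients mod 5: 4·t ≡ 2 (mod 5).
    The inverse of 4 mod 5 is 4 (since 4·4 = 16 = 3·5 + 1), so t ≡ 4·2 = 8 ≡ 3 (mod 5).
    Then x = 39 + 42·3 = 165, valid modulo lcm(42, 15) = 210: x ≡ 165 (mod 210).
Verify: 165 mod 14 = 11, 165 mod 21 = 18, 165 mod 15 = 0.

x ≡ 165 (mod 210).


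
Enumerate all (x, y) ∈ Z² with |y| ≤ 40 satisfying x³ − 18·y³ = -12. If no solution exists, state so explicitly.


The equation is x³ - 18y³ = -12. For fixed y, x³ = 18·y³ − 12, so a solution requires the RHS to be a perfect cube.
Strategy: iterate y from -40 to 40, compute RHS = 18·y³ − 12, and check whether it is a (positive or negative) perfect cube.
Check small values of y:
  y = 0: RHS = -12 is not a perfect cube.
  y = 1: RHS = 6 is not a perfect cube.
  y = -1: RHS = -30 is not a perfect cube.
  y = 2: RHS = 132 is not a perfect cube.
  y = -2: RHS = -156 is not a perfect cube.
  y = 3: RHS = 474 is not a perfect cube.
  y = -3: RHS = -498 is not a perfect cube.
Continuing the search up to |y| = 40 finds no solutions either.
No (x, y) in the scanned range satisfies the equation.

No integer solutions with |y| ≤ 40.


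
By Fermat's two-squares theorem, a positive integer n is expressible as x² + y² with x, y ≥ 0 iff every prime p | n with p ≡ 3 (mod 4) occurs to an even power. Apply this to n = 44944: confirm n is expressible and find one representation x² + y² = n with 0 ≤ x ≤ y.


Step 1: Factor n = 44944 = 2^4 · 53^2.
Step 2: Check the mod-4 condition on each prime factor: 2 = 2 (special); 53 ≡ 1 (mod 4), exponent 2.
All primes ≡ 3 (mod 4) appear to even exponent (or don't appear), so by the two-squares theorem n IS expressible as a sum of two squares.
Step 3: Build a representation. Group n = k² · m with k = 4 and m = 53 · 53 = 2809 (a product of primes ≡ 1 (mod 4)); a representation of m scales to one of n via (k·x)² + (k·y)² = k²(x² + y²). Each prime p ≡ 1 (mod 4) is itself a sum of two squares; find a² by testing p − a² for a perfect square:
  53: 53 − 1² = 52, 53 − 2² = 49 = 7² ⇒ 53 = 2² + 7².
  Combine using the Brahmagupta–Fibonacci identity (a² + b²)(c² + d²) = (ac − bd)² + (ad + bc)² = (ac + bd)² + (ad − bc)²:
  53 · 53 = 2809: from (2² + 7²)(2² + 7²), take (2·2 − 7·7, 2·7 + 7·2) = (4 − 49, 14 + 14) = (-45, 28); dropping signs (only squares matter) gives (45, 28); check 45² + 28² = 2025 + 784 = 2809 ✓.
  Scale by k = 4: (4·45, 4·28) = (180, 112).
Step 4: Order so x ≤ y and verify: 112² + 180² = 12544 + 32400 = 44944 = n. ✓

n = 44944 = 112² + 180² (one valid representation with x ≤ y).


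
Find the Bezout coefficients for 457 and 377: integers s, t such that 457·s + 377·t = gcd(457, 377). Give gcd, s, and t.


Euclidean algorithm on (457, 377) — divide until remainder is 0:
  457 = 1 · 377 + 80
  377 = 4 · 80 + 57
  80 = 1 · 57 + 23
  57 = 2 · 23 + 11
  23 = 2 · 11 + 1
  11 = 11 · 1 + 0
gcd(457, 377) = 1.
Track Bezout coefficients alongside the remainders: start with r₀ = 457 = a·1 + b·0 (s = 1, t = 0) and r₁ = 377 = a·0 + b·1 (s = 0, t = 1); each new remainder r_{k+1} = r_{k-1} − q_k·r_k inherits s_{k+1} = s_{k-1} − q_k·s_k, t_{k+1} = t_{k-1} − q_k·t_k, so r_k = a·s_k + b·t_k at every step:
  q = 1: r = 80, s = 1 − 1·0 = 1, t = 0 − 1·1 = -1  (check: 457·1 + 377·(-1) = 80)
  q = 4: r = 57, s = 0 − 4·1 = -4, t = 1 − 4·(-1) = 5  (check: 457·(-4) + 377·5 = 57)
  q = 1: r = 23, s = 1 − 1·(-4) = 5, t = -1 − 1·5 = -6  (check: 457·5 + 377·(-6) = 23)
  q = 2: r = 11, s = -4 − 2·5 = -14, t = 5 − 2·(-6) = 17  (check: 457·(-14) + 377·17 = 11)
  q = 2: r = 1, s = 5 − 2·(-14) = 33, t = -6 − 2·17 = -40  (check: 457·33 + 377·(-40) = 1)
The row with r = 1 (the gcd) gives the Bezout coefficients s = 33, t = -40.
Result: 457 · (33) + 377 · (-40) = 1.

gcd(457, 377) = 1; s = 33, t = -40 (check: 457·33 + 377·(-40) = 1).


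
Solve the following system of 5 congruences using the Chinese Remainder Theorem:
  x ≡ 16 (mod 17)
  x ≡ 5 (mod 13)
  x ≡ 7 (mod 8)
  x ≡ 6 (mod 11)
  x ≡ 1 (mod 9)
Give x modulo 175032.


Product of moduli M = 17 · 13 · 8 · 11 · 9 = 175032.
Merge one congruence at a time:
  Start: x ≡ 16 (mod 17).
  Combine with x ≡ 5 (mod 13); new modulus lcm = 221.
    Write x = 16 + 17·t and substitute into x ≡ 5 (mod 13): 17·t ≡ 5 − 16 = -11 (mod 13).
    Reduce coefficients mod 13: 4·t ≡ 2 (mod 13).
    The inverse of 4 mod 13 is 10 (since 4·10 = 40 = 3·13 + 1), so t ≡ 10·2 = 20 ≡ 7 (mod 13).
    Then x = 16 + 17·7 = 135, valid modulo lcm(17, 13) = 221: x ≡ 135 (mod 221).
  Combine with x ≡ 7 (mod 8); new modulus lcm = 1768.
    Write x = 135 + 221·t and substitute into x ≡ 7 (mod 8): 221·t ≡ 7 − 135 = -128 (mod 8).
    Reduce coefficients mod 8: 5·t ≡ 0 (mod 8).
    The inverse of 5 mod 8 is 5 (since 5·5 = 25 = 3·8 + 1), so t ≡ 5·0 = 0 ≡ 0 (mod 8).
    Then x = 135 + 221·0 = 135, valid modulo lcm(221, 8) = 1768: x ≡ 135 (mod 1768).
  Combine with x ≡ 6 (mod 11); new modulus lcm = 19448.
    Write x = 135 + 1768·t and substitute into x ≡ 6 (mod 11): 1768·t ≡ 6 − 135 = -129 (mod 11).
    Reduce coefficients mod 11: 8·t ≡ 3 (mod 11).
    The inverse of 8 mod 11 is 7 (since 8·7 = 56 = 5·11 + 1), so t ≡ 7·3 = 21 ≡ 10 (mod 11).
    Then x = 135 + 1768·10 = 17815, valid modulo lcm(1768, 11) = 19448: x ≡ 17815 (mod 19448).
  Combine with x ≡ 1 (mod 9); new modulus lcm = 175032.
    Write x = 17815 + 19448·t and substitute into x ≡ 1 (mod 9): 19448·t ≡ 1 − 17815 = -17814 (mod 9).
    Reduce coefficients mod 9: 8·t ≡ 6 (mod 9).
    The inverse of 8 mod 9 is 8 (since 8·8 = 64 = 7·9 + 1), so t ≡ 8·6 = 48 ≡ 3 (mod 9).
    Then x = 17815 + 19448·3 = 76159, valid modulo lcm(19448, 9) = 175032: x ≡ 76159 (mod 175032).
Verify against each original: 76159 mod 17 = 16, 76159 mod 13 = 5, 76159 mod 8 = 7, 76159 mod 11 = 6, 76159 mod 9 = 1.

x ≡ 76159 (mod 175032).


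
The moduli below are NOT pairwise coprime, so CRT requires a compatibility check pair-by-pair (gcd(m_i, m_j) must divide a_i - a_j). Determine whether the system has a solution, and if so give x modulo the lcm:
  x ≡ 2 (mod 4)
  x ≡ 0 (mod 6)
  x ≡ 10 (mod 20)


Moduli 4, 6, 20 are not pairwise coprime, so CRT works modulo lcm(m_i) when all pairwise compatibility conditions hold.
Pairwise compatibility: gcd(m_i, m_j) must divide a_i - a_j for every pair.
Merge one congruence at a time:
  Start: x ≡ 2 (mod 4).
  Combine with x ≡ 0 (mod 6): gcd(4, 6) = 2; 0 - 2 = -2, which IS divisible by 2, so compatible.
    Write x = 2 + 4·t and substitute into x ≡ 0 (mod 6): 4·t ≡ 0 − 2 = -2 (mod 6).
    Divide the congruence (and modulus) by g = 2: 2·t ≡ -1 (mod 3).
    Reduce coefficients mod 3: 2·t ≡ 2 (mod 3).
    The inverse of 2 mod 3 is 2 (since 2·2 = 4 = 1·3 + 1), so t ≡ 2·2 = 4 ≡ 1 (mod 3).
    Then x = 2 + 4·1 = 6, valid modulo lcm(4, 6) = 12: x ≡ 6 (mod 12).
  Combine with x ≡ 10 (mod 20): gcd(12, 20) = 4; 10 - 6 = 4, which IS divisible by 4, so compatible.
    Write x = 6 + 12·t and substitute into x ≡ 10 (mod 20): 12·t ≡ 10 − 6 = 4 (mod 20).
    Divide the congruence (and modulus) by g = 4: 3·t ≡ 1 (mod 5).
    The inverse of 3 mod 5 is 2 (since 3·2 = 6 = 1·5 + 1), so t ≡ 2·1 = 2 ≡ 2 (mod 5).
    Then x = 6 + 12·2 = 30, valid modulo lcm(12, 20) = 60: x ≡ 30 (mod 60).
Verify: 30 mod 4 = 2, 30 mod 6 = 0, 30 mod 20 = 10.

x ≡ 30 (mod 60).


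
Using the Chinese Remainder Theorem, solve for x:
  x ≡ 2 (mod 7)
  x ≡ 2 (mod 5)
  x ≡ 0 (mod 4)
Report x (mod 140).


Moduli 7, 5, 4 are pairwise coprime; by CRT there is a unique solution modulo M = 7 · 5 · 4 = 140.
Solve pairwise, accumulating the modulus:
  Start with x ≡ 2 (mod 7).
  Combine with x ≡ 2 (mod 5): since gcd(7, 5) = 1, we get a unique residue mod 35.
    Write x = 2 + 7·t and substitute into x ≡ 2 (mod 5): 7·t ≡ 2 − 2 = 0 (mod 5).
    Reduce coefficients mod 5: 2·t ≡ 0 (mod 5).
    The inverse of 2 mod 5 is 3 (since 2·3 = 6 = 1·5 + 1), so t ≡ 3·0 = 0 ≡ 0 (mod 5).
    Then x = 2 + 7·0 = 2, valid modulo lcm(7, 5) = 35: x ≡ 2 (mod 35).
  Combine with x ≡ 0 (mod 4): since gcd(35, 4) = 1, we get a unique residue mod 140.
    Write x = 2 + 35·t and substitute into x ≡ 0 (mod 4): 35·t ≡ 0 − 2 = -2 (mod 4).
    Reduce coefficients mod 4: 3·t ≡ 2 (mod 4).
    The inverse of 3 mod 4 is 3 (since 3·3 = 9 = 2·4 + 1), so t ≡ 3·2 = 6 ≡ 2 (mod 4).
    Then x = 2 + 35·2 = 72, valid modulo lcm(35, 4) = 140: x ≡ 72 (mod 140).
Verify: 72 mod 7 = 2 ✓, 72 mod 5 = 2 ✓, 72 mod 4 = 0 ✓.

x ≡ 72 (mod 140).


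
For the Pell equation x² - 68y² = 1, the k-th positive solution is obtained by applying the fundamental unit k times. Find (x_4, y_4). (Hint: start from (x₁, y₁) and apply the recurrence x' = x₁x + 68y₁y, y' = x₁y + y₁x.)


Step 1: Find the fundamental solution (x₁, y₁) of x² - 68y² = 1.
  Expand √68 as a continued fraction. a₀ = ⌊√68⌋ = 8; iterate m_{k+1} = d_k·a_k − m_k, d_{k+1} = (68 − m_{k+1}²)/d_k, a_{k+1} = ⌊(a₀ + m_{k+1})/d_{k+1}⌋ (starting m₀ = 0, d₀ = 1), with convergents p_k = a_k·p_{k-1} + p_{k-2}, q_k = a_k·q_{k-1} + q_{k-2} (p₋₁ = 1, q₋₁ = 0):
  k = 0: a₀ = 8; p₀/q₀ = 8/1; p₀² − 68·q₀² = 64 − 68 = -4.
  k = 1: m = 8, d = 4, a = ⌊(8 + 8)/4⌋ = 4; p/q = (4·8 + 1)/(4·1 + 0) = 33/4; p² − 68·q² = 1089 − 1088 = 1.
  The first convergent with p² − 68·q² = 1 gives the fundamental solution (x₁, y₁) = (33, 4).
Step 2: Apply the recurrence (x_{n+1}, y_{n+1}) = (x₁x_n + 68y₁y_n, x₁y_n + y₁x_n) repeatedly.
  From (x_1, y_1) = (33, 4): x_2 = 33·33 + 68·4·4 = 2177; y_2 = 33·4 + 4·33 = 264.
  From (x_2, y_2) = (2177, 264): x_3 = 33·2177 + 68·4·264 = 143649; y_3 = 33·264 + 4·2177 = 17420.
  From (x_3, y_3) = (143649, 17420): x_4 = 33·143649 + 68·4·17420 = 9478657; y_4 = 33·17420 + 4·143649 = 1149456.
Step 3: Verify x_4² - 68·y_4² = 89844938523649 - 89844938523648 = 1 (should be 1). ✓

(x_1, y_1) = (33, 4); (x_4, y_4) = (9478657, 1149456).


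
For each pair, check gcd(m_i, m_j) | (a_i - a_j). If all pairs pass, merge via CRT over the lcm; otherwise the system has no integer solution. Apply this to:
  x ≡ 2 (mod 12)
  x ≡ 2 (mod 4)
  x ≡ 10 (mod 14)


Moduli 12, 4, 14 are not pairwise coprime, so CRT works modulo lcm(m_i) when all pairwise compatibility conditions hold.
Pairwise compatibility: gcd(m_i, m_j) must divide a_i - a_j for every pair.
Merge one congruence at a time:
  Start: x ≡ 2 (mod 12).
  Combine with x ≡ 2 (mod 4): gcd(12, 4) = 4; 2 - 2 = 0, which IS divisible by 4, so compatible.
    Write x = 2 + 12·t and substitute into x ≡ 2 (mod 4): 12·t ≡ 2 − 2 = 0 (mod 4).
    Divide the congruence (and modulus) by g = 4: 3·t ≡ 0 (mod 1).
    Modulo 1 every t works; take t = 0.
    Then x = 2 + 12·0 = 2, valid modulo lcm(12, 4) = 12: x ≡ 2 (mod 12).
  Combine with x ≡ 10 (mod 14): gcd(12, 14) = 2; 10 - 2 = 8, which IS divisible by 2, so compatible.
    Write x = 2 + 12·t and substitute into x ≡ 10 (mod 14): 12·t ≡ 10 − 2 = 8 (mod 14).
    Divide the congruence (and modulus) by g = 2: 6·t ≡ 4 (mod 7).
    The inverse of 6 mod 7 is 6 (since 6·6 = 36 = 5·7 + 1), so t ≡ 6·4 = 24 ≡ 3 (mod 7).
    Then x = 2 + 12·3 = 38, valid modulo lcm(12, 14) = 84: x ≡ 38 (mod 84).
Verify: 38 mod 12 = 2, 38 mod 4 = 2, 38 mod 14 = 10.

x ≡ 38 (mod 84).


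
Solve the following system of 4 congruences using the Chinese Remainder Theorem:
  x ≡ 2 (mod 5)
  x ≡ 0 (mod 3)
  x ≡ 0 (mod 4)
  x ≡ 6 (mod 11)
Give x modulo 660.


Product of moduli M = 5 · 3 · 4 · 11 = 660.
Merge one congruence at a time:
  Start: x ≡ 2 (mod 5).
  Combine with x ≡ 0 (mod 3); new modulus lcm = 15.
    Write x = 2 + 5·t and substitute into x ≡ 0 (mod 3): 5·t ≡ 0 − 2 = -2 (mod 3).
    Reduce coefficients mod 3: 2·t ≡ 1 (mod 3).
    The inverse of 2 mod 3 is 2 (since 2·2 = 4 = 1·3 + 1), so t ≡ 2·1 = 2 ≡ 2 (mod 3).
    Then x = 2 + 5·2 = 12, valid modulo lcm(5, 3) = 15: x ≡ 12 (mod 15).
  Combine with x ≡ 0 (mod 4); new modulus lcm = 60.
    Write x = 12 + 15·t and substitute into x ≡ 0 (mod 4): 15·t ≡ 0 − 12 = -12 (mod 4).
    Reduce coefficients mod 4: 3·t ≡ 0 (mod 4).
    The inverse of 3 mod 4 is 3 (since 3·3 = 9 = 2·4 + 1), so t ≡ 3·0 = 0 ≡ 0 (mod 4).
    Then x = 12 + 15·0 = 12, valid modulo lcm(15, 4) = 60: x ≡ 12 (mod 60).
  Combine with x ≡ 6 (mod 11); new modulus lcm = 660.
    Write x = 12 + 60·t and substitute into x ≡ 6 (mod 11): 60·t ≡ 6 − 12 = -6 (mod 11).
    Reduce coefficients mod 11: 5·t ≡ 5 (mod 11).
    The inverse of 5 mod 11 is 9 (since 5·9 = 45 = 4·11 + 1), so t ≡ 9·5 = 45 ≡ 1 (mod 11).
    Then x = 12 + 60·1 = 72, valid modulo lcm(60, 11) = 660: x ≡ 72 (mod 660).
Verify against each original: 72 mod 5 = 2, 72 mod 3 = 0, 72 mod 4 = 0, 72 mod 11 = 6.

x ≡ 72 (mod 660).


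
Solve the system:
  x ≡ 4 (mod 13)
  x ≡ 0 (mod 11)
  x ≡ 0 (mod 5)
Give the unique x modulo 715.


Moduli 13, 11, 5 are pairwise coprime; by CRT there is a unique solution modulo M = 13 · 11 · 5 = 715.
Solve pairwise, accumulating the modulus:
  Start with x ≡ 4 (mod 13).
  Combine with x ≡ 0 (mod 11): since gcd(13, 11) = 1, we get a unique residue mod 143.
    Write x = 4 + 13·t and substitute into x ≡ 0 (mod 11): 13·t ≡ 0 − 4 = -4 (mod 11).
    Reduce coefficients mod 11: 2·t ≡ 7 (mod 11).
    The inverse of 2 mod 11 is 6 (since 2·6 = 12 = 1·11 + 1), so t ≡ 6·7 = 42 ≡ 9 (mod 11).
    Then x = 4 + 13·9 = 121, valid modulo lcm(13, 11) = 143: x ≡ 121 (mod 143).
  Combine with x ≡ 0 (mod 5): since gcd(143, 5) = 1, we get a unique residue mod 715.
    Write x = 121 + 143·t and substitute into x ≡ 0 (mod 5): 143·t ≡ 0 − 121 = -121 (mod 5).
    Reduce coefficients mod 5: 3·t ≡ 4 (mod 5).
    The inverse of 3 mod 5 is 2 (since 3·2 = 6 = 1·5 + 1), so t ≡ 2·4 = 8 ≡ 3 (mod 5).
    Then x = 121 + 143·3 = 550, valid modulo lcm(143, 5) = 715: x ≡ 550 (mod 715).
Verify: 550 mod 13 = 4 ✓, 550 mod 11 = 0 ✓, 550 mod 5 = 0 ✓.

x ≡ 550 (mod 715).


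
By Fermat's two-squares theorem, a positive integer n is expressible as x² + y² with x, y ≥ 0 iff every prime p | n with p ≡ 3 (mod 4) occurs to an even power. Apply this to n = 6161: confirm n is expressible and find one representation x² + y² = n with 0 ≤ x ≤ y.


Step 1: Factor n = 6161 = 61 · 101.
Step 2: Check the mod-4 condition on each prime factor: 61 ≡ 1 (mod 4), exponent 1; 101 ≡ 1 (mod 4), exponent 1.
All primes ≡ 3 (mod 4) appear to even exponent (or don't appear), so by the two-squares theorem n IS expressible as a sum of two squares.
Step 3: Build a representation. Here n = 61 · 101 is a product of primes ≡ 1 (mod 4). Each prime p ≡ 1 (mod 4) is itself a sum of two squares; find a² by testing p − a² for a perfect square:
  61: 61 − 1² = 60, 61 − 2² = 57, 61 − 3² = 52, 61 − 4² = 45, 61 − 5² = 36 = 6² ⇒ 61 = 5² + 6².
  101: 101 − 1² = 100 = 10² ⇒ 101 = 1² + 10².
  Combine using the Brahmagupta–Fibonacci identity (a² + b²)(c² + d²) = (ac − bd)² + (ad + bc)² = (ac + bd)² + (ad − bc)²:
  61 · 101 = 6161: from (5² + 6²)(1² + 10²), take (5·1 − 6·10, 5·10 + 6·1) = (5 − 60, 50 + 6) = (-55, 56); dropping signs (only squares matter) gives (55, 56); check 55² + 56² = 3025 + 3136 = 6161 ✓.
Step 4: Order so x ≤ y and verify: 55² + 56² = 3025 + 3136 = 6161 = n. ✓

n = 6161 = 55² + 56² (one valid representation with x ≤ y).


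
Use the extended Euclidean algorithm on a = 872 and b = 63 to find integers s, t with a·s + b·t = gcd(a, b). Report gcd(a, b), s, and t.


Euclidean algorithm on (872, 63) — divide until remainder is 0:
  872 = 13 · 63 + 53
  63 = 1 · 53 + 10
  53 = 5 · 10 + 3
  10 = 3 · 3 + 1
  3 = 3 · 1 + 0
gcd(872, 63) = 1.
Track Bezout coefficients alongside the remainders: start with r₀ = 872 = a·1 + b·0 (s = 1, t = 0) and r₁ = 63 = a·0 + b·1 (s = 0, t = 1); each new remainder r_{k+1} = r_{k-1} − q_k·r_k inherits s_{k+1} = s_{k-1} − q_k·s_k, t_{k+1} = t_{k-1} − q_k·t_k, so r_k = a·s_k + b·t_k at every step:
  q = 13: r = 53, s = 1 − 13·0 = 1, t = 0 − 13·1 = -13  (check: 872·1 + 63·(-13) = 53)
  q = 1: r = 10, s = 0 − 1·1 = -1, t = 1 − 1·(-13) = 14  (check: 872·(-1) + 63·14 = 10)
  q = 5: r = 3, s = 1 − 5·(-1) = 6, t = -13 − 5·14 = -83  (check: 872·6 + 63·(-83) = 3)
  q = 3: r = 1, s = -1 − 3·6 = -19, t = 14 − 3·(-83) = 263  (check: 872·(-19) + 63·263 = 1)
The row with r = 1 (the gcd) gives the Bezout coefficients s = -19, t = 263.
Result: 872 · (-19) + 63 · (263) = 1.

gcd(872, 63) = 1; s = -19, t = 263 (check: 872·(-19) + 63·263 = 1).
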